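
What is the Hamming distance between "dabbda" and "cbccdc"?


Comparing "dabbda" and "cbccdc" position by position:
  Position 0: 'd' vs 'c' => differ
  Position 1: 'a' vs 'b' => differ
  Position 2: 'b' vs 'c' => differ
  Position 3: 'b' vs 'c' => differ
  Position 4: 'd' vs 'd' => same
  Position 5: 'a' vs 'c' => differ
Total differences (Hamming distance): 5

5


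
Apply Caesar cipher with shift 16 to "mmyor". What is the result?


Caesar cipher: shift "mmyor" by 16
  'm' (pos 12) + 16 = pos 2 = 'c'
  'm' (pos 12) + 16 = pos 2 = 'c'
  'y' (pos 24) + 16 = pos 14 = 'o'
  'o' (pos 14) + 16 = pos 4 = 'e'
  'r' (pos 17) + 16 = pos 7 = 'h'
Result: ccoeh

ccoeh


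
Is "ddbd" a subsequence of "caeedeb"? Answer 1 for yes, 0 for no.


Check if "ddbd" is a subsequence of "caeedeb"
Greedy scan:
  Position 0 ('c'): no match needed
  Position 1 ('a'): no match needed
  Position 2 ('e'): no match needed
  Position 3 ('e'): no match needed
  Position 4 ('d'): matches sub[0] = 'd'
  Position 5 ('e'): no match needed
  Position 6 ('b'): no match needed
Only matched 1/4 characters => not a subsequence

0


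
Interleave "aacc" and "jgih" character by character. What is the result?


Interleaving "aacc" and "jgih":
  Position 0: 'a' from first, 'j' from second => "aj"
  Position 1: 'a' from first, 'g' from second => "ag"
  Position 2: 'c' from first, 'i' from second => "ci"
  Position 3: 'c' from first, 'h' from second => "ch"
Result: ajagcich

ajagcich


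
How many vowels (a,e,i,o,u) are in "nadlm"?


Input: nadlm
Checking each character:
  'n' at position 0: consonant
  'a' at position 1: vowel (running total: 1)
  'd' at position 2: consonant
  'l' at position 3: consonant
  'm' at position 4: consonant
Total vowels: 1

1


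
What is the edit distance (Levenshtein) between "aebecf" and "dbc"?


Computing edit distance: "aebecf" -> "dbc"
DP table:
           d    b    c
      0    1    2    3
  a   1    1    2    3
  e   2    2    2    3
  b   3    3    2    3
  e   4    4    3    3
  c   5    5    4    3
  f   6    6    5    4
Edit distance = dp[6][3] = 4

4


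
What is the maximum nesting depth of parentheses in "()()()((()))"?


Input: "()()()((()))"
Tracking depth:
  Position 0 '(': depth becomes 1
  Position 1 ')': depth becomes 0
  Position 2 '(': depth becomes 1
  Position 3 ')': depth becomes 0
  Position 4 '(': depth becomes 1
  Position 5 ')': depth becomes 0
  Position 6 '(': depth becomes 1
  Position 7 '(': depth becomes 2
  Position 8 '(': depth becomes 3
  Position 9 ')': depth becomes 2
  Position 10 ')': depth becomes 1
  Position 11 ')': depth becomes 0
Maximum depth reached: 3

3


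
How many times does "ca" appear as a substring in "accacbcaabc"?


Searching for "ca" in "accacbcaabc"
Scanning each position:
  Position 0: "ac" => no
  Position 1: "cc" => no
  Position 2: "ca" => MATCH
  Position 3: "ac" => no
  Position 4: "cb" => no
  Position 5: "bc" => no
  Position 6: "ca" => MATCH
  Position 7: "aa" => no
  Position 8: "ab" => no
  Position 9: "bc" => no
Total occurrences: 2

2


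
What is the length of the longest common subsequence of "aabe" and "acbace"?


LCS of "aabe" and "acbace"
DP table:
           a    c    b    a    c    e
      0    0    0    0    0    0    0
  a   0    1    1    1    1    1    1
  a   0    1    1    1    2    2    2
  b   0    1    1    2    2    2    2
  e   0    1    1    2    2    2    3
LCS length = dp[4][6] = 3

3


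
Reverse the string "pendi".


Input: pendi
Reading characters right to left:
  Position 4: 'i'
  Position 3: 'd'
  Position 2: 'n'
  Position 1: 'e'
  Position 0: 'p'
Reversed: idnep

idnep


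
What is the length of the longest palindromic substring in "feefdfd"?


Input: "feefdfd"
Checking substrings for palindromes:
  [0:4] "feef" (len 4) => palindrome
  [3:6] "fdf" (len 3) => palindrome
  [4:7] "dfd" (len 3) => palindrome
  [1:3] "ee" (len 2) => palindrome
Longest palindromic substring: "feef" with length 4

4


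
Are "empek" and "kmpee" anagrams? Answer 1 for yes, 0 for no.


Strings: "empek", "kmpee"
Sorted first:  eekmp
Sorted second: eekmp
Sorted forms match => anagrams

1


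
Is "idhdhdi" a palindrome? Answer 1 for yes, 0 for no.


Input: idhdhdi
Reversed: idhdhdi
  Compare pos 0 ('i') with pos 6 ('i'): match
  Compare pos 1 ('d') with pos 5 ('d'): match
  Compare pos 2 ('h') with pos 4 ('h'): match
Result: palindrome

1


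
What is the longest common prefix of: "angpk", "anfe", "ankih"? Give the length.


Words: angpk, anfe, ankih
  Position 0: all 'a' => match
  Position 1: all 'n' => match
  Position 2: ('g', 'f', 'k') => mismatch, stop
LCP = "an" (length 2)

2


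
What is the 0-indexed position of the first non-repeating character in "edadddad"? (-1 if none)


Input: edadddad
Character frequencies:
  'a': 2
  'd': 5
  'e': 1
Scanning left to right for freq == 1:
  Position 0 ('e'): unique! => answer = 0

0


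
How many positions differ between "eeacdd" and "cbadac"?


Comparing "eeacdd" and "cbadac" position by position:
  Position 0: 'e' vs 'c' => DIFFER
  Position 1: 'e' vs 'b' => DIFFER
  Position 2: 'a' vs 'a' => same
  Position 3: 'c' vs 'd' => DIFFER
  Position 4: 'd' vs 'a' => DIFFER
  Position 5: 'd' vs 'c' => DIFFER
Positions that differ: 5

5


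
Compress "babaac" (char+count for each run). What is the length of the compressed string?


Input: babaac
Runs:
  'b' x 1 => "b1"
  'a' x 1 => "a1"
  'b' x 1 => "b1"
  'a' x 2 => "a2"
  'c' x 1 => "c1"
Compressed: "b1a1b1a2c1"
Compressed length: 10

10


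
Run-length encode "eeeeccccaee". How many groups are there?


Input: eeeeccccaee
Scanning for consecutive runs:
  Group 1: 'e' x 4 (positions 0-3)
  Group 2: 'c' x 4 (positions 4-7)
  Group 3: 'a' x 1 (positions 8-8)
  Group 4: 'e' x 2 (positions 9-10)
Total groups: 4

4


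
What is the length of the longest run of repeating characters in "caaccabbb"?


Input: "caaccabbb"
Scanning for longest run:
  Position 1 ('a'): new char, reset run to 1
  Position 2 ('a'): continues run of 'a', length=2
  Position 3 ('c'): new char, reset run to 1
  Position 4 ('c'): continues run of 'c', length=2
  Position 5 ('a'): new char, reset run to 1
  Position 6 ('b'): new char, reset run to 1
  Position 7 ('b'): continues run of 'b', length=2
  Position 8 ('b'): continues run of 'b', length=3
Longest run: 'b' with length 3

3


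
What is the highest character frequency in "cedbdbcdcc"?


Input: cedbdbcdcc
Character counts:
  'b': 2
  'c': 4
  'd': 3
  'e': 1
Maximum frequency: 4

4


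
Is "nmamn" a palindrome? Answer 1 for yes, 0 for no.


Input: nmamn
Reversed: nmamn
  Compare pos 0 ('n') with pos 4 ('n'): match
  Compare pos 1 ('m') with pos 3 ('m'): match
Result: palindrome

1


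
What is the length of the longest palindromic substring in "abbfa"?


Input: "abbfa"
Checking substrings for palindromes:
  [1:3] "bb" (len 2) => palindrome
Longest palindromic substring: "bb" with length 2

2


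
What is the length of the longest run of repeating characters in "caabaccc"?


Input: "caabaccc"
Scanning for longest run:
  Position 1 ('a'): new char, reset run to 1
  Position 2 ('a'): continues run of 'a', length=2
  Position 3 ('b'): new char, reset run to 1
  Position 4 ('a'): new char, reset run to 1
  Position 5 ('c'): new char, reset run to 1
  Position 6 ('c'): continues run of 'c', length=2
  Position 7 ('c'): continues run of 'c', length=3
Longest run: 'c' with length 3

3


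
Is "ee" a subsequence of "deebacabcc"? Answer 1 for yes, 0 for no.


Check if "ee" is a subsequence of "deebacabcc"
Greedy scan:
  Position 0 ('d'): no match needed
  Position 1 ('e'): matches sub[0] = 'e'
  Position 2 ('e'): matches sub[1] = 'e'
  Position 3 ('b'): no match needed
  Position 4 ('a'): no match needed
  Position 5 ('c'): no match needed
  Position 6 ('a'): no match needed
  Position 7 ('b'): no match needed
  Position 8 ('c'): no match needed
  Position 9 ('c'): no match needed
All 2 characters matched => is a subsequence

1


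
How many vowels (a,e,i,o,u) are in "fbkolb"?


Input: fbkolb
Checking each character:
  'f' at position 0: consonant
  'b' at position 1: consonant
  'k' at position 2: consonant
  'o' at position 3: vowel (running total: 1)
  'l' at position 4: consonant
  'b' at position 5: consonant
Total vowels: 1

1


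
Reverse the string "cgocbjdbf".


Input: cgocbjdbf
Reading characters right to left:
  Position 8: 'f'
  Position 7: 'b'
  Position 6: 'd'
  Position 5: 'j'
  Position 4: 'b'
  Position 3: 'c'
  Position 2: 'o'
  Position 1: 'g'
  Position 0: 'c'
Reversed: fbdjbcogc

fbdjbcogc


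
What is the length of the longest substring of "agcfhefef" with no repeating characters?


Input: "agcfhefef"
Sliding window (track last position of each char):
  Position 0 ('a'): window [0,0] length 1 -- new best
  Position 1 ('g'): window [0,1] length 2 -- new best
  Position 2 ('c'): window [0,2] length 3 -- new best
  Position 3 ('f'): window [0,3] length 4 -- new best
  Position 4 ('h'): window [0,4] length 5 -- new best
  Position 5 ('e'): window [0,5] length 6 -- new best
  Position 6 ('f'): repeat (last at 3), move window start to 4
  Position 6 ('f'): window [4,6] length 3
  Position 7 ('e'): repeat (last at 5), move window start to 6
  Position 7 ('e'): window [6,7] length 2
  Position 8 ('f'): repeat (last at 6), move window start to 7
  Position 8 ('f'): window [7,8] length 2
Longest substring with no repeats: "agcfhe" with length 6

6


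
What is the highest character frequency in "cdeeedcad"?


Input: cdeeedcad
Character counts:
  'a': 1
  'c': 2
  'd': 3
  'e': 3
Maximum frequency: 3

3


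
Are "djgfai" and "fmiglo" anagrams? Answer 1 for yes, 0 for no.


Strings: "djgfai", "fmiglo"
Sorted first:  adfgij
Sorted second: fgilmo
Differ at position 0: 'a' vs 'f' => not anagrams

0


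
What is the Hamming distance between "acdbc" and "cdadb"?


Comparing "acdbc" and "cdadb" position by position:
  Position 0: 'a' vs 'c' => differ
  Position 1: 'c' vs 'd' => differ
  Position 2: 'd' vs 'a' => differ
  Position 3: 'b' vs 'd' => differ
  Position 4: 'c' vs 'b' => differ
Total differences (Hamming distance): 5

5


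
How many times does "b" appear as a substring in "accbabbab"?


Searching for "b" in "accbabbab"
Scanning each position:
  Position 0: "a" => no
  Position 1: "c" => no
  Position 2: "c" => no
  Position 3: "b" => MATCH
  Position 4: "a" => no
  Position 5: "b" => MATCH
  Position 6: "b" => MATCH
  Position 7: "a" => no
  Position 8: "b" => MATCH
Total occurrences: 4

4


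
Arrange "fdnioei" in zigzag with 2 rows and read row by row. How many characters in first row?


Zigzag "fdnioei" into 2 rows:
Placing characters:
  'f' => row 0
  'd' => row 1
  'n' => row 0
  'i' => row 1
  'o' => row 0
  'e' => row 1
  'i' => row 0
Rows:
  Row 0: "fnoi"
  Row 1: "die"
First row length: 4

4


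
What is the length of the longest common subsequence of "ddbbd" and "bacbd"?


LCS of "ddbbd" and "bacbd"
DP table:
           b    a    c    b    d
      0    0    0    0    0    0
  d   0    0    0    0    0    1
  d   0    0    0    0    0    1
  b   0    1    1    1    1    1
  b   0    1    1    1    2    2
  d   0    1    1    1    2    3
LCS length = dp[5][5] = 3

3


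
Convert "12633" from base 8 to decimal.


Input: "12633" in base 8
Positional expansion:
  Digit '1' (value 1) x 8^4 = 4096
  Digit '2' (value 2) x 8^3 = 1024
  Digit '6' (value 6) x 8^2 = 384
  Digit '3' (value 3) x 8^1 = 24
  Digit '3' (value 3) x 8^0 = 3
Sum = 5531

5531


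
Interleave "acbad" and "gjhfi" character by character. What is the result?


Interleaving "acbad" and "gjhfi":
  Position 0: 'a' from first, 'g' from second => "ag"
  Position 1: 'c' from first, 'j' from second => "cj"
  Position 2: 'b' from first, 'h' from second => "bh"
  Position 3: 'a' from first, 'f' from second => "af"
  Position 4: 'd' from first, 'i' from second => "di"
Result: agcjbhafdi

agcjbhafdi


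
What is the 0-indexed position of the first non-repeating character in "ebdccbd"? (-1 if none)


Input: ebdccbd
Character frequencies:
  'b': 2
  'c': 2
  'd': 2
  'e': 1
Scanning left to right for freq == 1:
  Position 0 ('e'): unique! => answer = 0

0


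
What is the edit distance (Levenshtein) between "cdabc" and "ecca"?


Computing edit distance: "cdabc" -> "ecca"
DP table:
           e    c    c    a
      0    1    2    3    4
  c   1    1    1    2    3
  d   2    2    2    2    3
  a   3    3    3    3    2
  b   4    4    4    4    3
  c   5    5    4    4    4
Edit distance = dp[5][4] = 4

4


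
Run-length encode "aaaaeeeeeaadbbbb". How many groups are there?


Input: aaaaeeeeeaadbbbb
Scanning for consecutive runs:
  Group 1: 'a' x 4 (positions 0-3)
  Group 2: 'e' x 5 (positions 4-8)
  Group 3: 'a' x 2 (positions 9-10)
  Group 4: 'd' x 1 (positions 11-11)
  Group 5: 'b' x 4 (positions 12-15)
Total groups: 5

5


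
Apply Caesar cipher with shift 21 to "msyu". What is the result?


Caesar cipher: shift "msyu" by 21
  'm' (pos 12) + 21 = pos 7 = 'h'
  's' (pos 18) + 21 = pos 13 = 'n'
  'y' (pos 24) + 21 = pos 19 = 't'
  'u' (pos 20) + 21 = pos 15 = 'p'
Result: hntp

hntp


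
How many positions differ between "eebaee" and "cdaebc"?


Comparing "eebaee" and "cdaebc" position by position:
  Position 0: 'e' vs 'c' => DIFFER
  Position 1: 'e' vs 'd' => DIFFER
  Position 2: 'b' vs 'a' => DIFFER
  Position 3: 'a' vs 'e' => DIFFER
  Position 4: 'e' vs 'b' => DIFFER
  Position 5: 'e' vs 'c' => DIFFER
Positions that differ: 6

6


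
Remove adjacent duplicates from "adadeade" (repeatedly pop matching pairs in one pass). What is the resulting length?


Input: adadeade
Stack-based adjacent duplicate removal:
  Read 'a': push. Stack: a
  Read 'd': push. Stack: ad
  Read 'a': push. Stack: ada
  Read 'd': push. Stack: adad
  Read 'e': push. Stack: adade
  Read 'a': push. Stack: adadea
  Read 'd': push. Stack: adadead
  Read 'e': push. Stack: adadeade
Final stack: "adadeade" (length 8)

8


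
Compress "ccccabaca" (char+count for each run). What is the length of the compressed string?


Input: ccccabaca
Runs:
  'c' x 4 => "c4"
  'a' x 1 => "a1"
  'b' x 1 => "b1"
  'a' x 1 => "a1"
  'c' x 1 => "c1"
  'a' x 1 => "a1"
Compressed: "c4a1b1a1c1a1"
Compressed length: 12

12


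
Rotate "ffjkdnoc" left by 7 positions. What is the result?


Input: "ffjkdnoc", rotate left by 7
First 7 characters: "ffjkdno"
Remaining characters: "c"
Concatenate remaining + first: "c" + "ffjkdno" = "cffjkdno"

cffjkdno


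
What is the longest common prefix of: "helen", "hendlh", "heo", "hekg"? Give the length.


Words: helen, hendlh, heo, hekg
  Position 0: all 'h' => match
  Position 1: all 'e' => match
  Position 2: ('l', 'n', 'o', 'k') => mismatch, stop
LCP = "he" (length 2)

2


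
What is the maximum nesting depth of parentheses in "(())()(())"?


Input: "(())()(())"
Tracking depth:
  Position 0 '(': depth becomes 1
  Position 1 '(': depth becomes 2
  Position 2 ')': depth becomes 1
  Position 3 ')': depth becomes 0
  Position 4 '(': depth becomes 1
  Position 5 ')': depth becomes 0
  Position 6 '(': depth becomes 1
  Position 7 '(': depth becomes 2
  Position 8 ')': depth becomes 1
  Position 9 ')': depth becomes 0
Maximum depth reached: 2

2


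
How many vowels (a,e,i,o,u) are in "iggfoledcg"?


Input: iggfoledcg
Checking each character:
  'i' at position 0: vowel (running total: 1)
  'g' at position 1: consonant
  'g' at position 2: consonant
  'f' at position 3: consonant
  'o' at position 4: vowel (running total: 2)
  'l' at position 5: consonant
  'e' at position 6: vowel (running total: 3)
  'd' at position 7: consonant
  'c' at position 8: consonant
  'g' at position 9: consonant
Total vowels: 3

3


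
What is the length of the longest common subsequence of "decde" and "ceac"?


LCS of "decde" and "ceac"
DP table:
           c    e    a    c
      0    0    0    0    0
  d   0    0    0    0    0
  e   0    0    1    1    1
  c   0    1    1    1    2
  d   0    1    1    1    2
  e   0    1    2    2    2
LCS length = dp[5][4] = 2

2


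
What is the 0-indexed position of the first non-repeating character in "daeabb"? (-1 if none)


Input: daeabb
Character frequencies:
  'a': 2
  'b': 2
  'd': 1
  'e': 1
Scanning left to right for freq == 1:
  Position 0 ('d'): unique! => answer = 0

0


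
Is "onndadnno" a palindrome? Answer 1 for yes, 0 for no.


Input: onndadnno
Reversed: onndadnno
  Compare pos 0 ('o') with pos 8 ('o'): match
  Compare pos 1 ('n') with pos 7 ('n'): match
  Compare pos 2 ('n') with pos 6 ('n'): match
  Compare pos 3 ('d') with pos 5 ('d'): match
Result: palindrome

1


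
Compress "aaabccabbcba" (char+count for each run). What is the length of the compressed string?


Input: aaabccabbcba
Runs:
  'a' x 3 => "a3"
  'b' x 1 => "b1"
  'c' x 2 => "c2"
  'a' x 1 => "a1"
  'b' x 2 => "b2"
  'c' x 1 => "c1"
  'b' x 1 => "b1"
  'a' x 1 => "a1"
Compressed: "a3b1c2a1b2c1b1a1"
Compressed length: 16

16


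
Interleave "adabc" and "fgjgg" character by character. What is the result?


Interleaving "adabc" and "fgjgg":
  Position 0: 'a' from first, 'f' from second => "af"
  Position 1: 'd' from first, 'g' from second => "dg"
  Position 2: 'a' from first, 'j' from second => "aj"
  Position 3: 'b' from first, 'g' from second => "bg"
  Position 4: 'c' from first, 'g' from second => "cg"
Result: afdgajbgcg

afdgajbgcg


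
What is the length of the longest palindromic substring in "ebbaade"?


Input: "ebbaade"
Checking substrings for palindromes:
  [1:3] "bb" (len 2) => palindrome
  [3:5] "aa" (len 2) => palindrome
Longest palindromic substring: "bb" with length 2

2


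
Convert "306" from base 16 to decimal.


Input: "306" in base 16
Positional expansion:
  Digit '3' (value 3) x 16^2 = 768
  Digit '0' (value 0) x 16^1 = 0
  Digit '6' (value 6) x 16^0 = 6
Sum = 774

774


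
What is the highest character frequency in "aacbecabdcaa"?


Input: aacbecabdcaa
Character counts:
  'a': 5
  'b': 2
  'c': 3
  'd': 1
  'e': 1
Maximum frequency: 5

5


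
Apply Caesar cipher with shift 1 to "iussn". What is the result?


Caesar cipher: shift "iussn" by 1
  'i' (pos 8) + 1 = pos 9 = 'j'
  'u' (pos 20) + 1 = pos 21 = 'v'
  's' (pos 18) + 1 = pos 19 = 't'
  's' (pos 18) + 1 = pos 19 = 't'
  'n' (pos 13) + 1 = pos 14 = 'o'
Result: jvtto

jvtto


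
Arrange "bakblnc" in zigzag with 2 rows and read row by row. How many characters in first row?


Zigzag "bakblnc" into 2 rows:
Placing characters:
  'b' => row 0
  'a' => row 1
  'k' => row 0
  'b' => row 1
  'l' => row 0
  'n' => row 1
  'c' => row 0
Rows:
  Row 0: "bklc"
  Row 1: "abn"
First row length: 4

4


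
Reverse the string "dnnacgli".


Input: dnnacgli
Reading characters right to left:
  Position 7: 'i'
  Position 6: 'l'
  Position 5: 'g'
  Position 4: 'c'
  Position 3: 'a'
  Position 2: 'n'
  Position 1: 'n'
  Position 0: 'd'
Reversed: ilgcannd

ilgcannd


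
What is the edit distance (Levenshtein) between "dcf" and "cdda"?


Computing edit distance: "dcf" -> "cdda"
DP table:
           c    d    d    a
      0    1    2    3    4
  d   1    1    1    2    3
  c   2    1    2    2    3
  f   3    2    2    3    3
Edit distance = dp[3][4] = 3

3


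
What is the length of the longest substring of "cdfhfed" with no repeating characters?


Input: "cdfhfed"
Sliding window (track last position of each char):
  Position 0 ('c'): window [0,0] length 1 -- new best
  Position 1 ('d'): window [0,1] length 2 -- new best
  Position 2 ('f'): window [0,2] length 3 -- new best
  Position 3 ('h'): window [0,3] length 4 -- new best
  Position 4 ('f'): repeat (last at 2), move window start to 3
  Position 4 ('f'): window [3,4] length 2
  Position 5 ('e'): window [3,5] length 3
  Position 6 ('d'): window [3,6] length 4
Longest substring with no repeats: "cdfh" with length 4

4


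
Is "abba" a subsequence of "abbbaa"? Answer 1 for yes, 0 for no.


Check if "abba" is a subsequence of "abbbaa"
Greedy scan:
  Position 0 ('a'): matches sub[0] = 'a'
  Position 1 ('b'): matches sub[1] = 'b'
  Position 2 ('b'): matches sub[2] = 'b'
  Position 3 ('b'): no match needed
  Position 4 ('a'): matches sub[3] = 'a'
  Position 5 ('a'): no match needed
All 4 characters matched => is a subsequence

1


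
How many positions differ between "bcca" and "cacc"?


Comparing "bcca" and "cacc" position by position:
  Position 0: 'b' vs 'c' => DIFFER
  Position 1: 'c' vs 'a' => DIFFER
  Position 2: 'c' vs 'c' => same
  Position 3: 'a' vs 'c' => DIFFER
Positions that differ: 3

3


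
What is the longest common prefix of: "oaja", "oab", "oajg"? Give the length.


Words: oaja, oab, oajg
  Position 0: all 'o' => match
  Position 1: all 'a' => match
  Position 2: ('j', 'b', 'j') => mismatch, stop
LCP = "oa" (length 2)

2


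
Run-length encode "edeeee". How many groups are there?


Input: edeeee
Scanning for consecutive runs:
  Group 1: 'e' x 1 (positions 0-0)
  Group 2: 'd' x 1 (positions 1-1)
  Group 3: 'e' x 4 (positions 2-5)
Total groups: 3

3


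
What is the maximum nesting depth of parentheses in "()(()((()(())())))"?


Input: "()(()((()(())())))"
Tracking depth:
  Position 0 '(': depth becomes 1
  Position 1 ')': depth becomes 0
  Position 2 '(': depth becomes 1
  Position 3 '(': depth becomes 2
  Position 4 ')': depth becomes 1
  Position 5 '(': depth becomes 2
  Position 6 '(': depth becomes 3
  Position 7 '(': depth becomes 4
  Position 8 ')': depth becomes 3
  Position 9 '(': depth becomes 4
  Position 10 '(': depth becomes 5
  Position 11 ')': depth becomes 4
  Position 12 ')': depth becomes 3
  Position 13 '(': depth becomes 4
  Position 14 ')': depth becomes 3
  Position 15 ')': depth becomes 2
  Position 16 ')': depth becomes 1
  Position 17 ')': depth becomes 0
Maximum depth reached: 5

5


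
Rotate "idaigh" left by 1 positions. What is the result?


Input: "idaigh", rotate left by 1
First 1 characters: "i"
Remaining characters: "daigh"
Concatenate remaining + first: "daigh" + "i" = "daighi"

daighi


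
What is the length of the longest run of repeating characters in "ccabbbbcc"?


Input: "ccabbbbcc"
Scanning for longest run:
  Position 1 ('c'): continues run of 'c', length=2
  Position 2 ('a'): new char, reset run to 1
  Position 3 ('b'): new char, reset run to 1
  Position 4 ('b'): continues run of 'b', length=2
  Position 5 ('b'): continues run of 'b', length=3
  Position 6 ('b'): continues run of 'b', length=4
  Position 7 ('c'): new char, reset run to 1
  Position 8 ('c'): continues run of 'c', length=2
Longest run: 'b' with length 4

4


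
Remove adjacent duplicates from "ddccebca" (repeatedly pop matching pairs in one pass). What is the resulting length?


Input: ddccebca
Stack-based adjacent duplicate removal:
  Read 'd': push. Stack: d
  Read 'd': matches stack top 'd' => pop. Stack: (empty)
  Read 'c': push. Stack: c
  Read 'c': matches stack top 'c' => pop. Stack: (empty)
  Read 'e': push. Stack: e
  Read 'b': push. Stack: eb
  Read 'c': push. Stack: ebc
  Read 'a': push. Stack: ebca
Final stack: "ebca" (length 4)

4


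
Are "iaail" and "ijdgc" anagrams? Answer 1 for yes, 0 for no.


Strings: "iaail", "ijdgc"
Sorted first:  aaiil
Sorted second: cdgij
Differ at position 0: 'a' vs 'c' => not anagrams

0


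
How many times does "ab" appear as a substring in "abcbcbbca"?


Searching for "ab" in "abcbcbbca"
Scanning each position:
  Position 0: "ab" => MATCH
  Position 1: "bc" => no
  Position 2: "cb" => no
  Position 3: "bc" => no
  Position 4: "cb" => no
  Position 5: "bb" => no
  Position 6: "bc" => no
  Position 7: "ca" => no
Total occurrences: 1

1


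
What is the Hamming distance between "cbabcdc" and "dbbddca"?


Comparing "cbabcdc" and "dbbddca" position by position:
  Position 0: 'c' vs 'd' => differ
  Position 1: 'b' vs 'b' => same
  Position 2: 'a' vs 'b' => differ
  Position 3: 'b' vs 'd' => differ
  Position 4: 'c' vs 'd' => differ
  Position 5: 'd' vs 'c' => differ
  Position 6: 'c' vs 'a' => differ
Total differences (Hamming distance): 6

6


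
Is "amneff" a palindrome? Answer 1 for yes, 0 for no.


Input: amneff
Reversed: ffenma
  Compare pos 0 ('a') with pos 5 ('f'): MISMATCH
  Compare pos 1 ('m') with pos 4 ('f'): MISMATCH
  Compare pos 2 ('n') with pos 3 ('e'): MISMATCH
Result: not a palindrome

0


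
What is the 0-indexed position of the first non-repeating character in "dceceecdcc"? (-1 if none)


Input: dceceecdcc
Character frequencies:
  'c': 5
  'd': 2
  'e': 3
Scanning left to right for freq == 1:
  Position 0 ('d'): freq=2, skip
  Position 1 ('c'): freq=5, skip
  Position 2 ('e'): freq=3, skip
  Position 3 ('c'): freq=5, skip
  Position 4 ('e'): freq=3, skip
  Position 5 ('e'): freq=3, skip
  Position 6 ('c'): freq=5, skip
  Position 7 ('d'): freq=2, skip
  Position 8 ('c'): freq=5, skip
  Position 9 ('c'): freq=5, skip
  No unique character found => answer = -1

-1


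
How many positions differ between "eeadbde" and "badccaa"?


Comparing "eeadbde" and "badccaa" position by position:
  Position 0: 'e' vs 'b' => DIFFER
  Position 1: 'e' vs 'a' => DIFFER
  Position 2: 'a' vs 'd' => DIFFER
  Position 3: 'd' vs 'c' => DIFFER
  Position 4: 'b' vs 'c' => DIFFER
  Position 5: 'd' vs 'a' => DIFFER
  Position 6: 'e' vs 'a' => DIFFER
Positions that differ: 7

7


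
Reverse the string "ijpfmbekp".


Input: ijpfmbekp
Reading characters right to left:
  Position 8: 'p'
  Position 7: 'k'
  Position 6: 'e'
  Position 5: 'b'
  Position 4: 'm'
  Position 3: 'f'
  Position 2: 'p'
  Position 1: 'j'
  Position 0: 'i'
Reversed: pkebmfpji

pkebmfpji


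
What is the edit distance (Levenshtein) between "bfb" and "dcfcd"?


Computing edit distance: "bfb" -> "dcfcd"
DP table:
           d    c    f    c    d
      0    1    2    3    4    5
  b   1    1    2    3    4    5
  f   2    2    2    2    3    4
  b   3    3    3    3    3    4
Edit distance = dp[3][5] = 4

4


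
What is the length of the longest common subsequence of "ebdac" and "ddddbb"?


LCS of "ebdac" and "ddddbb"
DP table:
           d    d    d    d    b    b
      0    0    0    0    0    0    0
  e   0    0    0    0    0    0    0
  b   0    0    0    0    0    1    1
  d   0    1    1    1    1    1    1
  a   0    1    1    1    1    1    1
  c   0    1    1    1    1    1    1
LCS length = dp[5][6] = 1

1


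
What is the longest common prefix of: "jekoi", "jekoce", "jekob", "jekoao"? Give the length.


Words: jekoi, jekoce, jekob, jekoao
  Position 0: all 'j' => match
  Position 1: all 'e' => match
  Position 2: all 'k' => match
  Position 3: all 'o' => match
  Position 4: ('i', 'c', 'b', 'a') => mismatch, stop
LCP = "jeko" (length 4)

4


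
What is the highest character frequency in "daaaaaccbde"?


Input: daaaaaccbde
Character counts:
  'a': 5
  'b': 1
  'c': 2
  'd': 2
  'e': 1
Maximum frequency: 5

5


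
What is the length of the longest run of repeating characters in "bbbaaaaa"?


Input: "bbbaaaaa"
Scanning for longest run:
  Position 1 ('b'): continues run of 'b', length=2
  Position 2 ('b'): continues run of 'b', length=3
  Position 3 ('a'): new char, reset run to 1
  Position 4 ('a'): continues run of 'a', length=2
  Position 5 ('a'): continues run of 'a', length=3
  Position 6 ('a'): continues run of 'a', length=4
  Position 7 ('a'): continues run of 'a', length=5
Longest run: 'a' with length 5

5


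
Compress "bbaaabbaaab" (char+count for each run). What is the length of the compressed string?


Input: bbaaabbaaab
Runs:
  'b' x 2 => "b2"
  'a' x 3 => "a3"
  'b' x 2 => "b2"
  'a' x 3 => "a3"
  'b' x 1 => "b1"
Compressed: "b2a3b2a3b1"
Compressed length: 10

10


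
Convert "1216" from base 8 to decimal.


Input: "1216" in base 8
Positional expansion:
  Digit '1' (value 1) x 8^3 = 512
  Digit '2' (value 2) x 8^2 = 128
  Digit '1' (value 1) x 8^1 = 8
  Digit '6' (value 6) x 8^0 = 6
Sum = 654

654


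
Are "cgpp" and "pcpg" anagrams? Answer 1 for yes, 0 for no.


Strings: "cgpp", "pcpg"
Sorted first:  cgpp
Sorted second: cgpp
Sorted forms match => anagrams

1


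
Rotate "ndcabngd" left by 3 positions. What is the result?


Input: "ndcabngd", rotate left by 3
First 3 characters: "ndc"
Remaining characters: "abngd"
Concatenate remaining + first: "abngd" + "ndc" = "abngdndc"

abngdndc


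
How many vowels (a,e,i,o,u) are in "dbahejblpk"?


Input: dbahejblpk
Checking each character:
  'd' at position 0: consonant
  'b' at position 1: consonant
  'a' at position 2: vowel (running total: 1)
  'h' at position 3: consonant
  'e' at position 4: vowel (running total: 2)
  'j' at position 5: consonant
  'b' at position 6: consonant
  'l' at position 7: consonant
  'p' at position 8: consonant
  'k' at position 9: consonant
Total vowels: 2

2


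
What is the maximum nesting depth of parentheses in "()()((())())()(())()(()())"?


Input: "()()((())())()(())()(()())"
Tracking depth:
  Position 0 '(': depth becomes 1
  Position 1 ')': depth becomes 0
  Position 2 '(': depth becomes 1
  Position 3 ')': depth becomes 0
  Position 4 '(': depth becomes 1
  Position 5 '(': depth becomes 2
  Position 6 '(': depth becomes 3
  Position 7 ')': depth becomes 2
  Position 8 ')': depth becomes 1
  Position 9 '(': depth becomes 2
  Position 10 ')': depth becomes 1
  Position 11 ')': depth becomes 0
  Position 12 '(': depth becomes 1
  Position 13 ')': depth becomes 0
  Position 14 '(': depth becomes 1
  Position 15 '(': depth becomes 2
  Position 16 ')': depth becomes 1
  Position 17 ')': depth becomes 0
  Position 18 '(': depth becomes 1
  Position 19 ')': depth becomes 0
  Position 20 '(': depth becomes 1
  Position 21 '(': depth becomes 2
  Position 22 ')': depth becomes 1
  Position 23 '(': depth becomes 2
  Position 24 ')': depth becomes 1
  Position 25 ')': depth becomes 0
Maximum depth reached: 3

3


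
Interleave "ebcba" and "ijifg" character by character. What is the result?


Interleaving "ebcba" and "ijifg":
  Position 0: 'e' from first, 'i' from second => "ei"
  Position 1: 'b' from first, 'j' from second => "bj"
  Position 2: 'c' from first, 'i' from second => "ci"
  Position 3: 'b' from first, 'f' from second => "bf"
  Position 4: 'a' from first, 'g' from second => "ag"
Result: eibjcibfag

eibjcibfag


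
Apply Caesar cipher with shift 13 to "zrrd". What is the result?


Caesar cipher: shift "zrrd" by 13
  'z' (pos 25) + 13 = pos 12 = 'm'
  'r' (pos 17) + 13 = pos 4 = 'e'
  'r' (pos 17) + 13 = pos 4 = 'e'
  'd' (pos 3) + 13 = pos 16 = 'q'
Result: meeq

meeq


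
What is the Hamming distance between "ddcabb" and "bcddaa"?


Comparing "ddcabb" and "bcddaa" position by position:
  Position 0: 'd' vs 'b' => differ
  Position 1: 'd' vs 'c' => differ
  Position 2: 'c' vs 'd' => differ
  Position 3: 'a' vs 'd' => differ
  Position 4: 'b' vs 'a' => differ
  Position 5: 'b' vs 'a' => differ
Total differences (Hamming distance): 6

6


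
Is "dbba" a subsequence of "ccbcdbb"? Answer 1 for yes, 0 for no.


Check if "dbba" is a subsequence of "ccbcdbb"
Greedy scan:
  Position 0 ('c'): no match needed
  Position 1 ('c'): no match needed
  Position 2 ('b'): no match needed
  Position 3 ('c'): no match needed
  Position 4 ('d'): matches sub[0] = 'd'
  Position 5 ('b'): matches sub[1] = 'b'
  Position 6 ('b'): matches sub[2] = 'b'
Only matched 3/4 characters => not a subsequence

0


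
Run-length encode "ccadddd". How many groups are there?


Input: ccadddd
Scanning for consecutive runs:
  Group 1: 'c' x 2 (positions 0-1)
  Group 2: 'a' x 1 (positions 2-2)
  Group 3: 'd' x 4 (positions 3-6)
Total groups: 3

3


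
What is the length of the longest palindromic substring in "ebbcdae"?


Input: "ebbcdae"
Checking substrings for palindromes:
  [1:3] "bb" (len 2) => palindrome
Longest palindromic substring: "bb" with length 2

2


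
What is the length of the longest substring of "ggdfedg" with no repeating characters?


Input: "ggdfedg"
Sliding window (track last position of each char):
  Position 0 ('g'): window [0,0] length 1 -- new best
  Position 1 ('g'): repeat (last at 0), move window start to 1
  Position 1 ('g'): window [1,1] length 1
  Position 2 ('d'): window [1,2] length 2 -- new best
  Position 3 ('f'): window [1,3] length 3 -- new best
  Position 4 ('e'): window [1,4] length 4 -- new best
  Position 5 ('d'): repeat (last at 2), move window start to 3
  Position 5 ('d'): window [3,5] length 3
  Position 6 ('g'): window [3,6] length 4
Longest substring with no repeats: "gdfe" with length 4

4


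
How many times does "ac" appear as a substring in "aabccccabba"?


Searching for "ac" in "aabccccabba"
Scanning each position:
  Position 0: "aa" => no
  Position 1: "ab" => no
  Position 2: "bc" => no
  Position 3: "cc" => no
  Position 4: "cc" => no
  Position 5: "cc" => no
  Position 6: "ca" => no
  Position 7: "ab" => no
  Position 8: "bb" => no
  Position 9: "ba" => no
Total occurrences: 0

0


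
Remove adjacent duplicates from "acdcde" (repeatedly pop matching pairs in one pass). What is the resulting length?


Input: acdcde
Stack-based adjacent duplicate removal:
  Read 'a': push. Stack: a
  Read 'c': push. Stack: ac
  Read 'd': push. Stack: acd
  Read 'c': push. Stack: acdc
  Read 'd': push. Stack: acdcd
  Read 'e': push. Stack: acdcde
Final stack: "acdcde" (length 6)

6


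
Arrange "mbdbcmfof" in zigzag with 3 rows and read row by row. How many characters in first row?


Zigzag "mbdbcmfof" into 3 rows:
Placing characters:
  'm' => row 0
  'b' => row 1
  'd' => row 2
  'b' => row 1
  'c' => row 0
  'm' => row 1
  'f' => row 2
  'o' => row 1
  'f' => row 0
Rows:
  Row 0: "mcf"
  Row 1: "bbmo"
  Row 2: "df"
First row length: 3

3


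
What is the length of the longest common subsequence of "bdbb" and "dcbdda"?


LCS of "bdbb" and "dcbdda"
DP table:
           d    c    b    d    d    a
      0    0    0    0    0    0    0
  b   0    0    0    1    1    1    1
  d   0    1    1    1    2    2    2
  b   0    1    1    2    2    2    2
  b   0    1    1    2    2    2    2
LCS length = dp[4][6] = 2

2


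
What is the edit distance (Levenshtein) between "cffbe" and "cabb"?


Computing edit distance: "cffbe" -> "cabb"
DP table:
           c    a    b    b
      0    1    2    3    4
  c   1    0    1    2    3
  f   2    1    1    2    3
  f   3    2    2    2    3
  b   4    3    3    2    2
  e   5    4    4    3    3
Edit distance = dp[5][4] = 3

3


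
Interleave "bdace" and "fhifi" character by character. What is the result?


Interleaving "bdace" and "fhifi":
  Position 0: 'b' from first, 'f' from second => "bf"
  Position 1: 'd' from first, 'h' from second => "dh"
  Position 2: 'a' from first, 'i' from second => "ai"
  Position 3: 'c' from first, 'f' from second => "cf"
  Position 4: 'e' from first, 'i' from second => "ei"
Result: bfdhaicfei

bfdhaicfei


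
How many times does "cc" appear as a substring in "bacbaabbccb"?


Searching for "cc" in "bacbaabbccb"
Scanning each position:
  Position 0: "ba" => no
  Position 1: "ac" => no
  Position 2: "cb" => no
  Position 3: "ba" => no
  Position 4: "aa" => no
  Position 5: "ab" => no
  Position 6: "bb" => no
  Position 7: "bc" => no
  Position 8: "cc" => MATCH
  Position 9: "cb" => no
Total occurrences: 1

1


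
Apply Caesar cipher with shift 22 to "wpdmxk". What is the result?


Caesar cipher: shift "wpdmxk" by 22
  'w' (pos 22) + 22 = pos 18 = 's'
  'p' (pos 15) + 22 = pos 11 = 'l'
  'd' (pos 3) + 22 = pos 25 = 'z'
  'm' (pos 12) + 22 = pos 8 = 'i'
  'x' (pos 23) + 22 = pos 19 = 't'
  'k' (pos 10) + 22 = pos 6 = 'g'
Result: slzitg

slzitg


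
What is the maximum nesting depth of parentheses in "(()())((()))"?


Input: "(()())((()))"
Tracking depth:
  Position 0 '(': depth becomes 1
  Position 1 '(': depth becomes 2
  Position 2 ')': depth becomes 1
  Position 3 '(': depth becomes 2
  Position 4 ')': depth becomes 1
  Position 5 ')': depth becomes 0
  Position 6 '(': depth becomes 1
  Position 7 '(': depth becomes 2
  Position 8 '(': depth becomes 3
  Position 9 ')': depth becomes 2
  Position 10 ')': depth becomes 1
  Position 11 ')': depth becomes 0
Maximum depth reached: 3

3


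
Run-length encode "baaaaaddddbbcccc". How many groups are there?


Input: baaaaaddddbbcccc
Scanning for consecutive runs:
  Group 1: 'b' x 1 (positions 0-0)
  Group 2: 'a' x 5 (positions 1-5)
  Group 3: 'd' x 4 (positions 6-9)
  Group 4: 'b' x 2 (positions 10-11)
  Group 5: 'c' x 4 (positions 12-15)
Total groups: 5

5


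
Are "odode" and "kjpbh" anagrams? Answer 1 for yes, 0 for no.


Strings: "odode", "kjpbh"
Sorted first:  ddeoo
Sorted second: bhjkp
Differ at position 0: 'd' vs 'b' => not anagrams

0


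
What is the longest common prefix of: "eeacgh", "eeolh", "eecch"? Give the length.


Words: eeacgh, eeolh, eecch
  Position 0: all 'e' => match
  Position 1: all 'e' => match
  Position 2: ('a', 'o', 'c') => mismatch, stop
LCP = "ee" (length 2)

2


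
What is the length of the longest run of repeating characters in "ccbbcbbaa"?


Input: "ccbbcbbaa"
Scanning for longest run:
  Position 1 ('c'): continues run of 'c', length=2
  Position 2 ('b'): new char, reset run to 1
  Position 3 ('b'): continues run of 'b', length=2
  Position 4 ('c'): new char, reset run to 1
  Position 5 ('b'): new char, reset run to 1
  Position 6 ('b'): continues run of 'b', length=2
  Position 7 ('a'): new char, reset run to 1
  Position 8 ('a'): continues run of 'a', length=2
Longest run: 'c' with length 2

2


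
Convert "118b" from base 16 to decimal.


Input: "118b" in base 16
Positional expansion:
  Digit '1' (value 1) x 16^3 = 4096
  Digit '1' (value 1) x 16^2 = 256
  Digit '8' (value 8) x 16^1 = 128
  Digit 'b' (value 11) x 16^0 = 11
Sum = 4491

4491


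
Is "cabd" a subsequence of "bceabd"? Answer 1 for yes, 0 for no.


Check if "cabd" is a subsequence of "bceabd"
Greedy scan:
  Position 0 ('b'): no match needed
  Position 1 ('c'): matches sub[0] = 'c'
  Position 2 ('e'): no match needed
  Position 3 ('a'): matches sub[1] = 'a'
  Position 4 ('b'): matches sub[2] = 'b'
  Position 5 ('d'): matches sub[3] = 'd'
All 4 characters matched => is a subsequence

1


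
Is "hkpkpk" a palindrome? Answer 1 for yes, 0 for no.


Input: hkpkpk
Reversed: kpkpkh
  Compare pos 0 ('h') with pos 5 ('k'): MISMATCH
  Compare pos 1 ('k') with pos 4 ('p'): MISMATCH
  Compare pos 2 ('p') with pos 3 ('k'): MISMATCH
Result: not a palindrome

0


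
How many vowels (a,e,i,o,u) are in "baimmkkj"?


Input: baimmkkj
Checking each character:
  'b' at position 0: consonant
  'a' at position 1: vowel (running total: 1)
  'i' at position 2: vowel (running total: 2)
  'm' at position 3: consonant
  'm' at position 4: consonant
  'k' at position 5: consonant
  'k' at position 6: consonant
  'j' at position 7: consonant
Total vowels: 2

2


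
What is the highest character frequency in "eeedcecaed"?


Input: eeedcecaed
Character counts:
  'a': 1
  'c': 2
  'd': 2
  'e': 5
Maximum frequency: 5

5


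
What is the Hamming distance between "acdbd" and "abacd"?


Comparing "acdbd" and "abacd" position by position:
  Position 0: 'a' vs 'a' => same
  Position 1: 'c' vs 'b' => differ
  Position 2: 'd' vs 'a' => differ
  Position 3: 'b' vs 'c' => differ
  Position 4: 'd' vs 'd' => same
Total differences (Hamming distance): 3

3


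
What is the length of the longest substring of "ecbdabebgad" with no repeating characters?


Input: "ecbdabebgad"
Sliding window (track last position of each char):
  Position 0 ('e'): window [0,0] length 1 -- new best
  Position 1 ('c'): window [0,1] length 2 -- new best
  Position 2 ('b'): window [0,2] length 3 -- new best
  Position 3 ('d'): window [0,3] length 4 -- new best
  Position 4 ('a'): window [0,4] length 5 -- new best
  Position 5 ('b'): repeat (last at 2), move window start to 3
  Position 5 ('b'): window [3,5] length 3
  Position 6 ('e'): window [3,6] length 4
  Position 7 ('b'): repeat (last at 5), move window start to 6
  Position 7 ('b'): window [6,7] length 2
  Position 8 ('g'): window [6,8] length 3
  Position 9 ('a'): window [6,9] length 4
  Position 10 ('d'): window [6,10] length 5
Longest substring with no repeats: "ecbda" with length 5

5
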